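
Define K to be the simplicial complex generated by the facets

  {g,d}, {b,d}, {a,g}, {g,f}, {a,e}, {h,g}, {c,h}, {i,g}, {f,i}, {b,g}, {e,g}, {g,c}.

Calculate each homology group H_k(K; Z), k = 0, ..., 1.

Order the vertices as a < b < c < d < e < f < g < h < i. Listing each simplex with vertices in this order, K has dimension 1 with simplices:

  0-simplices (9): a, b, c, d, e, f, g, h, i
  1-simplices (12): ae, ag, bd, bg, cg, ch, dg, eg, fg, fi, gh, gi

so the chain groups are C_0 ≅ Z^9, C_1 ≅ Z^12.

The boundary map ∂_1: C_1 → C_0 maps an edge to its endpoints' difference, ∂[p,q] = q − p.
The 9×12 boundary matrix has rank 8 and Smith normal form diag(1,1,1,1,1,1,1,1).

From H_k ≅ ker(∂_k) / im(∂_{k+1}) we obtain:

  H_0: rank C_0 − rank ∂_1 = 9 − 8 = 1, and the invariant factors of ∂_1 are all 1, so H_0 ≅ Z.
  H_1: rank ker ∂_1 − rank ∂_2 = (12 − 8) − 0 = 4, and there is no ∂_2, so H_1 ≅ Z^4.

H_0 = Z,  H_1 = Z^4.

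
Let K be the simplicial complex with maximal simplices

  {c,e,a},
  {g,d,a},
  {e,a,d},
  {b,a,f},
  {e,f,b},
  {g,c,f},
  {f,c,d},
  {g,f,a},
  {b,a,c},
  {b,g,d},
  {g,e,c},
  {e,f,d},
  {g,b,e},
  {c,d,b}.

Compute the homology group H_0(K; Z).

H_0 = Z.

Order the vertices as a < b < c < d < e < f < g. Listing each simplex with vertices in this order, K has dimension 2 with simplices:

  0-simplices (7): a, b, c, d, e, f, g
  1-simplices (21): ab, ac, ad, ae, af, ag, bc, bd, be, bf, bg, cd, ce, cf, cg, de, df, dg, ef, eg, fg
  2-simplices (14): abc, abf, ace, ade, adg, afg, bcd, bdg, bef, beg, cdf, ceg, cfg, def

so the chain groups are C_0 ≅ Z^7, C_1 ≅ Z^21, C_2 ≅ Z^14.

Boundary ∂_1: C_1 → C_0 maps an edge to its endpoints' difference, ∂[p,q] = q − p.
The 7×21 boundary matrix has rank 6 and Smith normal form diag(1,1,1,1,1,1).

The boundary map ∂_2: C_2 → C_1 acts by ∂[p,q,r] = [q,r] − [p,r] + [p,q]. For instance
  ∂bdg = dg − bg + bd,
  ∂cfg = fg − cg + cf.
The resulting 21×14 matrix has rank 13, and its Smith normal form has invariant factors (1,1,1,1,1,1,1,1,1,1,1,1,1).

Computing H_k = (kernel of ∂_k) / (image of ∂_{k+1}):

  H_0: rank C_0 − rank ∂_1 = 7 − 6 = 1, and the invariant factors of ∂_1 are all 1, so H_0 ≅ Z.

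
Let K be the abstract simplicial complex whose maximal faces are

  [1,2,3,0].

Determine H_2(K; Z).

Fix the vertex order 0 < 1 < 2 < 3 and write every simplex with vertices in increasing order. Then dim K = 3 and the simplices of K are:

  0-simplices (4): [0], [1], [2], [3]
  1-simplices (6): [0,1], [0,2], [0,3], [1,2], [1,3], [2,3]
  2-simplices (4): [0,1,2], [0,1,3], [0,2,3], [1,2,3]
  3-simplices (1): [0,1,2,3]

Hence C_0 ≅ Z^4, C_1 ≅ Z^6, C_2 ≅ Z^4, C_3 ≅ Z^1.

∂_1: C_1 → C_0 maps an edge to its endpoints' difference, ∂[p,q] = q − p.
The 4×6 boundary matrix has rank 3 and Smith normal form diag(1,1,1).

Boundary ∂_2: C_2 → C_1 maps a triangle to the signed sum of its edges. For instance
  ∂[0,1,3] = [1,3] − [0,3] + [0,1],
  ∂[0,1,2] = [1,2] − [0,2] + [0,1].
This gives a 6×4 integer matrix of rank 3; reducing to Smith normal form yields diagonal entries (1,1,1).

Boundary ∂_3: C_3 → C_2 sends each 3-simplex σ to the alternating sum Σ_i (−1)^i (σ with its i-th vertex removed). For instance
  ∂[0,1,2,3] = [1,2,3] − [0,2,3] + [0,1,3] − [0,1,2].
This gives a 4×1 integer matrix of rank 1; reducing to Smith normal form yields diagonal entries (1).

Reading off H_k = ker ∂_k / im ∂_{k+1}:

  H_2: rank ker ∂_2 − rank ∂_3 = (4 − 3) − 1 = 0, and the invariant factors of ∂_3 are all 1, so H_2 ≅ 0.

H_2 ≅ 0.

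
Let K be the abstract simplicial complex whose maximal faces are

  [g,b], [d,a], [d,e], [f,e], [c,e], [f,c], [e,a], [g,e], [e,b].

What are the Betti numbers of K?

b_0 = 1, b_1 = 3.

We work with the vertex ordering a < b < c < d < e < f < g. The simplices of K, each written with vertices in increasing order, are:

  0-simplices (7): a, b, c, d, e, f, g
  1-simplices (9): ad, ae, be, bg, ce, cf, de, ef, eg

so the chain groups are C_0 ≅ Z^7, C_1 ≅ Z^9.

Boundary ∂_1: C_1 → C_0 sends each edge [p,q] (with p < q) to q − p. For instance
  ∂eg = g − e.
The 7×9 boundary matrix has rank 6 and Smith normal form diag(1,1,1,1,1,1).

Now H_k = ker ∂_k / im ∂_{k+1}, so:

  H_0: rank C_0 − rank ∂_1 = 7 − 6 = 1, and the invariant factors of ∂_1 are all 1, so H_0 ≅ Z.
  H_1: rank ker ∂_1 − rank ∂_2 = (9 − 6) − 0 = 3, and there is no ∂_2, so H_1 ≅ Z^3.

Hence the Betti numbers are b_0 = 1, b_1 = 3.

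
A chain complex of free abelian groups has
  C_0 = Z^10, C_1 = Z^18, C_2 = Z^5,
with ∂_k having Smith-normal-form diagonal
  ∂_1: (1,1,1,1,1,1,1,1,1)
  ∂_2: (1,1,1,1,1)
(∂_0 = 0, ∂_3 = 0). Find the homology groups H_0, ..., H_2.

H_0 = Z,  H_1 = Z^4,  H_2 = 0.

H_0: b_0 = 10 − 0 − 9 = 1; torsion from ∂_1 factors > 1: none. So H_0 = Z.
H_1: b_1 = 18 − 9 − 5 = 4; torsion from ∂_2 factors > 1: none. So H_1 = Z^4.
H_2: b_2 = 5 − 5 − 0 = 0; torsion from ∂_3 factors > 1: none. So H_2 = 0.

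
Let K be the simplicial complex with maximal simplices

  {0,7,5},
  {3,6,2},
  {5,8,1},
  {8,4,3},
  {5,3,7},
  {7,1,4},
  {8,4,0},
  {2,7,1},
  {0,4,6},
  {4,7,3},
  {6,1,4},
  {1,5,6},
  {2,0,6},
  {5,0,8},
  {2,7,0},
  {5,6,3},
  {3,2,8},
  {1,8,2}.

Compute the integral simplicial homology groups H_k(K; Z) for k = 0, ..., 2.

Fix the vertex order 0 < 1 < 2 < 3 < 4 < 5 < 6 < 7 < 8 and write every simplex with vertices in increasing order. Then dim K = 2 and the simplices of K are:

  0-simplices (9): [0], [1], [2], [3], [4], [5], [6], [7], [8]
  1-simplices (27): (27 of them)
  2-simplices (18): [0,2,6], [0,2,7], [0,4,6], [0,4,8], [0,5,7], [0,5,8], [1,2,7], [1,2,8], [1,4,6], [1,4,7], [1,5,6], [1,5,8], [2,3,6], [2,3,8], [3,4,7], [3,4,8], [3,5,6], [3,5,7]

so the chain groups are C_0 ≅ Z^9, C_1 ≅ Z^27, C_2 ≅ Z^18.

The boundary map ∂_1: C_1 → C_0 sends each edge [p,q] (with p < q) to q − p. For instance
  ∂[1,8] = [8] − [1].
The resulting 9×27 matrix has rank 8, and its Smith normal form has invariant factors (1,1,1,1,1,1,1,1).

The boundary map ∂_2: C_2 → C_1 maps a triangle to the signed sum of its edges. For instance
  ∂[0,2,7] = [2,7] − [0,7] + [0,2],
  ∂[1,2,7] = [2,7] − [1,7] + [1,2].
The resulting 27×18 matrix has rank 17, and its Smith normal form has invariant factors (1,1,1,1,1,1,1,1,1,1,1,1,1,1,1,1,1).

From H_k ≅ ker(∂_k) / im(∂_{k+1}) we obtain:

  H_0: rank C_0 − rank ∂_1 = 9 − 8 = 1, and the invariant factors of ∂_1 are all 1, so H_0 ≅ Z.
  H_1: rank ker ∂_1 − rank ∂_2 = (27 − 8) − 17 = 2, and the invariant factors of ∂_2 are all 1, so H_1 ≅ Z^2.
  H_2: rank ker ∂_2 − rank ∂_3 = (18 − 17) − 0 = 1, and there is no ∂_3, so H_2 ≅ Z.

As a check, the Euler characteristic is 9 − 27 + 18 = 0, which agrees with 1 − 2 + 1 = 0.
(K is a triangulation of the torus T^2.)

H_0 ≅ Z,  H_1 ≅ Z^2,  H_2 ≅ Z.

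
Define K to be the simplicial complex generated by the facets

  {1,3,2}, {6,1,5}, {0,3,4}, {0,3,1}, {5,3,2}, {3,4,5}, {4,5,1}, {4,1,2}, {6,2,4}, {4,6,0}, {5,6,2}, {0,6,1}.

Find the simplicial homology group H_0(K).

H_0 ≅ Z.

Take the total order 0 < 1 < 2 < 3 < 4 < 5 < 6 on the vertex set. Then K (dimension 2) consists of the simplices:

  0-simplices (7): [0], [1], [2], [3], [4], [5], [6]
  1-simplices (18): [0,1], [0,3], [0,4], [0,6], [1,2], [1,3], [1,4], [1,5], [1,6], [2,3], [2,4], [2,5], [2,6], [3,4], [3,5], [4,5], [4,6], [5,6]
  2-simplices (12): [0,1,3], [0,1,6], [0,3,4], [0,4,6], [1,2,3], [1,2,4], [1,4,5], [1,5,6], [2,3,5], [2,4,6], [2,5,6], [3,4,5]

Hence C_0 ≅ Z^7, C_1 ≅ Z^18, C_2 ≅ Z^12.

∂_1: C_1 → C_0 sends each edge [p,q] (with p < q) to q − p. For instance
  ∂[0,3] = [3] − [0].
This gives a 7×18 integer matrix of rank 6; reducing to Smith normal form yields diagonal entries (1,1,1,1,1,1).

The boundary map ∂_2: C_2 → C_1 sends each 2-simplex [p,q,r] to [q,r] − [p,r] + [p,q]. For instance
  ∂[1,2,4] = [2,4] − [1,4] + [1,2],
  ∂[0,3,4] = [3,4] − [0,4] + [0,3].
This gives a 18×12 integer matrix of rank 12; reducing to Smith normal form yields diagonal entries (1,1,1,1,1,1,1,1,1,1,1,2).

From H_k ≅ ker(∂_k) / im(∂_{k+1}) we obtain:

  H_0: rank C_0 − rank ∂_1 = 7 − 6 = 1, and the invariant factors of ∂_1 are all 1, so H_0 ≅ Z.

(K is a triangulation of the real projective plane RP^2.)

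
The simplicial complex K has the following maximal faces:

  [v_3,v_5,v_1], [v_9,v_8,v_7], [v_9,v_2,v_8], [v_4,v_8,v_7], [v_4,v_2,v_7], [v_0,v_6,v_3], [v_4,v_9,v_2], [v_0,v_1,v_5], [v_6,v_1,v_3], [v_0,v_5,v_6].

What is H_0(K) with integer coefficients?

Take the total order v_0 < v_1 < v_2 < v_3 < v_4 < v_5 < v_6 < v_7 < v_8 < v_9 on the vertex set. Then K (dimension 2) consists of the simplices:

  0-simplices (10): [v_0], [v_1], [v_2], [v_3], [v_4], [v_5], [v_6], [v_7], [v_8], [v_9]
  1-simplices (20): (20 of them)
  2-simplices (10): [v_0,v_1,v_5], [v_0,v_3,v_6], [v_0,v_5,v_6], [v_1,v_3,v_5], [v_1,v_3,v_6], [v_2,v_4,v_7], [v_2,v_4,v_9], [v_2,v_8,v_9], [v_4,v_7,v_8], [v_7,v_8,v_9]

so the chain groups are C_0 ≅ Z^10, C_1 ≅ Z^20, C_2 ≅ Z^10.

The boundary map ∂_1: C_1 → C_0 is given by ∂[p,q] = [q] − [p].
As a 10×20 matrix over Z this has rank 8, with invariant factors (1,1,1,1,1,1,1,1).

The boundary map ∂_2: C_2 → C_1 maps a triangle to the signed sum of its edges. For instance
  ∂[v_0,v_5,v_6] = [v_5,v_6] − [v_0,v_6] + [v_0,v_5],
  ∂[v_2,v_8,v_9] = [v_8,v_9] − [v_2,v_9] + [v_2,v_8].
This gives a 20×10 integer matrix of rank 10; reducing to Smith normal form yields diagonal entries (1,1,1,1,1,1,1,1,1,1).

Now H_k = ker ∂_k / im ∂_{k+1}, so:

  H_0: rank C_0 − rank ∂_1 = 10 − 8 = 2, and the invariant factors of ∂_1 are all 1, so H_0 ≅ Z^2.

H_0 ≅ Z^2.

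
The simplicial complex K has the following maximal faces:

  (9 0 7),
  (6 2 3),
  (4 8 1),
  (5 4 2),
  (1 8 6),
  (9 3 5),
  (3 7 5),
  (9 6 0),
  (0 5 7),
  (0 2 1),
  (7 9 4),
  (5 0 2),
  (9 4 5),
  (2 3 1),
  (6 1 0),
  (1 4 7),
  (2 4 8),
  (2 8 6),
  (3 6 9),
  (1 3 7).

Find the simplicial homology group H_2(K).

Order the vertices as 0 < 1 < 2 < 3 < 4 < 5 < 6 < 7 < 8 < 9. Listing each simplex with vertices in this order, K has dimension 2 with simplices:

  0-simplices (10): [0], [1], [2], [3], [4], [5], [6], [7], [8], [9]
  1-simplices (30): (30 of them)
  2-simplices (20): (20 of them)

so the chain groups are C_0 ≅ Z^10, C_1 ≅ Z^30, C_2 ≅ Z^20.

∂_1: C_1 → C_0 sends each edge [p,q] (with p < q) to q − p.
This gives a 10×30 integer matrix of rank 9; reducing to Smith normal form yields diagonal entries (1,1,1,1,1,1,1,1,1).

∂_2: C_2 → C_1 sends each 2-simplex [p,q,r] to [q,r] − [p,r] + [p,q]. For instance
  ∂[0,5,7] = [5,7] − [0,7] + [0,5],
  ∂[0,1,2] = [1,2] − [0,2] + [0,1].
As a 30×20 matrix over Z this has rank 20, with invariant factors (1,1,1,1,1,1,1,1,1,1,1,1,1,1,1,1,1,1,1,2).

From H_k ≅ ker(∂_k) / im(∂_{k+1}) we obtain:

  H_2: rank ker ∂_2 − rank ∂_3 = (20 − 20) − 0 = 0, and there is no ∂_3, so H_2 ≅ 0.

(K is a triangulation of the Klein bottle.)

H_2 ≅ 0.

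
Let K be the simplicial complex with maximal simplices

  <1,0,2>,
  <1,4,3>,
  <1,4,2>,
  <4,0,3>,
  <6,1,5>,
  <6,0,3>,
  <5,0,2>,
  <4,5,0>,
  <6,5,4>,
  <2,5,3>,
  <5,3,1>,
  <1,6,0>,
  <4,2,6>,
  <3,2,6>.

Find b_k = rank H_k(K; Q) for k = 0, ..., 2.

b_0 = 1, b_1 = 2, b_2 = 1.

Take the total order 0 < 1 < 2 < 3 < 4 < 5 < 6 on the vertex set. Then K (dimension 2) consists of the simplices:

  0-simplices (7): [0], [1], [2], [3], [4], [5], [6]
  1-simplices (21): [0,1], [0,2], [0,3], [0,4], [0,5], [0,6], [1,2], [1,3], [1,4], [1,5], [1,6], [2,3], [2,4], [2,5], [2,6], [3,4], [3,5], [3,6], [4,5], [4,6], [5,6]
  2-simplices (14): [0,1,2], [0,1,6], [0,2,5], [0,3,4], [0,3,6], [0,4,5], [1,2,4], [1,3,4], [1,3,5], [1,5,6], [2,3,5], [2,3,6], [2,4,6], [4,5,6]

Hence C_0 ≅ Z^7, C_1 ≅ Z^21, C_2 ≅ Z^14.

The boundary map ∂_1: C_1 → C_0 is given by ∂[p,q] = [q] − [p]. For instance
  ∂[0,5] = [5] − [0].
This gives a 7×21 integer matrix of rank 6; reducing to Smith normal form yields diagonal entries (1,1,1,1,1,1).

The boundary map ∂_2: C_2 → C_1 acts by ∂[p,q,r] = [q,r] − [p,r] + [p,q]. For instance
  ∂[1,3,4] = [3,4] − [1,4] + [1,3],
  ∂[4,5,6] = [5,6] − [4,6] + [4,5].
As a 21×14 matrix over Z this has rank 13, with invariant factors (1,1,1,1,1,1,1,1,1,1,1,1,1).

Reading off H_k = ker ∂_k / im ∂_{k+1}:

  H_0: rank C_0 − rank ∂_1 = 7 − 6 = 1, and the invariant factors of ∂_1 are all 1, so H_0 ≅ Z.
  H_1: rank ker ∂_1 − rank ∂_2 = (21 − 6) − 13 = 2, and the invariant factors of ∂_2 are all 1, so H_1 ≅ Z^2.
  H_2: rank ker ∂_2 − rank ∂_3 = (14 − 13) − 0 = 1, and there is no ∂_3, so H_2 ≅ Z.

Hence the Betti numbers are b_0 = 1, b_1 = 2, b_2 = 1.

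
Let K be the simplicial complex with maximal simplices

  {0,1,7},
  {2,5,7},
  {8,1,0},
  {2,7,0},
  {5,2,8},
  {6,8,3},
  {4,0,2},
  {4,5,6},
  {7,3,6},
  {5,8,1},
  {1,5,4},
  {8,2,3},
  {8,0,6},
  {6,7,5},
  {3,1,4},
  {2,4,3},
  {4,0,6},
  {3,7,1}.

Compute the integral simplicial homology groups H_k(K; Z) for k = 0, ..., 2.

We work with the vertex ordering 0 < 1 < 2 < 3 < 4 < 5 < 6 < 7 < 8. The simplices of K, each written with vertices in increasing order, are:

  0-simplices (9): [0], [1], [2], [3], [4], [5], [6], [7], [8]
  1-simplices (27): (27 of them)
  2-simplices (18): [0,1,7], [0,1,8], [0,2,4], [0,2,7], [0,4,6], [0,6,8], [1,3,4], [1,3,7], [1,4,5], [1,5,8], [2,3,4], [2,3,8], [2,5,7], [2,5,8], [3,6,7], [3,6,8], [4,5,6], [5,6,7]

Hence C_0 ≅ Z^9, C_1 ≅ Z^27, C_2 ≅ Z^18.

Boundary ∂_1: C_1 → C_0 maps an edge to its endpoints' difference, ∂[p,q] = q − p. For instance
  ∂[5,7] = [7] − [5].
The 9×27 boundary matrix has rank 8 and Smith normal form diag(1,1,1,1,1,1,1,1).

Boundary ∂_2: C_2 → C_1 maps a triangle to the signed sum of its edges. For instance
  ∂[0,1,7] = [1,7] − [0,7] + [0,1],
  ∂[1,4,5] = [4,5] − [1,5] + [1,4].
The resulting 27×18 matrix has rank 17, and its Smith normal form has invariant factors (1,1,1,1,1,1,1,1,1,1,1,1,1,1,1,1,1).

From H_k ≅ ker(∂_k) / im(∂_{k+1}) we obtain:

  H_0: rank C_0 − rank ∂_1 = 9 − 8 = 1, and the invariant factors of ∂_1 are all 1, so H_0 = Z.
  H_1: rank ker ∂_1 − rank ∂_2 = (27 − 8) − 17 = 2, and the invariant factors of ∂_2 are all 1, so H_1 = Z^2.
  H_2: rank ker ∂_2 − rank ∂_3 = (18 − 17) − 0 = 1, and there is no ∂_3, so H_2 = Z.

(K is a triangulation of the torus T^2.)

H_0 = Z,  H_1 = Z^2,  H_2 = Z.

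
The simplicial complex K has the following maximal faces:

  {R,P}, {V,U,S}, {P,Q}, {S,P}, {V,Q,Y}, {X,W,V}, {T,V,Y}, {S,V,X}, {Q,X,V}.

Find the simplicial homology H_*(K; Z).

H_0 ≅ Z,  H_1 ≅ Z,  H_2 = 0.

Fix the vertex order P < Q < R < S < T < U < V < W < X < Y and write every simplex with vertices in increasing order. Then dim K = 2 and the simplices of K are:

  0-simplices (10): P, Q, R, S, T, U, V, W, X, Y
  1-simplices (16): PQ, PR, PS, QV, QX, QY, SU, SV, SX, TV, TY, UV, VW, VX, VY, WX
  2-simplices (6): QVX, QVY, SUV, SVX, TVY, VWX

giving chain groups C_0 ≅ Z^10, C_1 ≅ Z^16, C_2 ≅ Z^6.

The boundary map ∂_1: C_1 → C_0 sends each edge [p,q] (with p < q) to q − p. For instance
  ∂TY = Y − T.
The 10×16 boundary matrix has rank 9 and Smith normal form diag(1,1,1,1,1,1,1,1,1).

Boundary ∂_2: C_2 → C_1 acts by ∂[p,q,r] = [q,r] − [p,r] + [p,q]. For instance
  ∂VWX = WX − VX + VW,
  ∂QVX = VX − QX + QV.
As a 16×6 matrix over Z this has rank 6, with invariant factors (1,1,1,1,1,1).

Reading off H_k = ker ∂_k / im ∂_{k+1}:

  H_0: rank C_0 − rank ∂_1 = 10 − 9 = 1, and the invariant factors of ∂_1 are all 1, so H_0 = Z.
  H_1: rank ker ∂_1 − rank ∂_2 = (16 − 9) − 6 = 1, and the invariant factors of ∂_2 are all 1, so H_1 = Z.
  H_2: rank ker ∂_2 − rank ∂_3 = (6 − 6) − 0 = 0, and there is no ∂_3, so H_2 = 0.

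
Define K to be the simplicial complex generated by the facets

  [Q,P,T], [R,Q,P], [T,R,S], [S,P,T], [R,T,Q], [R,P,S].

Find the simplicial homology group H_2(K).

Order the vertices as P < Q < R < S < T. Listing each simplex with vertices in this order, K has dimension 2 with simplices:

  0-simplices (5): P, Q, R, S, T
  1-simplices (9): PQ, PR, PS, PT, QR, QT, RS, RT, ST
  2-simplices (6): PQR, PQT, PRS, PST, QRT, RST

Hence C_0 ≅ Z^5, C_1 ≅ Z^9, C_2 ≅ Z^6.

∂_1: C_1 → C_0 maps an edge to its endpoints' difference, ∂[p,q] = q − p.
This gives a 5×9 integer matrix of rank 4; reducing to Smith normal form yields diagonal entries (1,1,1,1).

Boundary ∂_2: C_2 → C_1 sends each 2-simplex [p,q,r] to [q,r] − [p,r] + [p,q]. For instance
  ∂QRT = RT − QT + QR,
  ∂PRS = RS − PS + PR.
As a 9×6 matrix over Z this has rank 5, with invariant factors (1,1,1,1,1).

Now H_k = ker ∂_k / im ∂_{k+1}, so:

  H_2: rank ker ∂_2 − rank ∂_3 = (6 − 5) − 0 = 1, and there is no ∂_3, so H_2 = Z.

H_2 = Z.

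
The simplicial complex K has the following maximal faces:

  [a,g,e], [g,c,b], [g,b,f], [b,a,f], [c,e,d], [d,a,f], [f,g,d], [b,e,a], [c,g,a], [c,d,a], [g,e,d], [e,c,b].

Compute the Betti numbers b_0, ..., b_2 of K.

Order the vertices as a < b < c < d < e < f < g. Listing each simplex with vertices in this order, K has dimension 2 with simplices:

  0-simplices (7): a, b, c, d, e, f, g
  1-simplices (18): ab, ac, ad, ae, af, ag, bc, be, bf, bg, cd, ce, cg, de, df, dg, eg, fg
  2-simplices (12): abe, abf, acd, acg, adf, aeg, bce, bcg, bfg, cde, deg, dfg

so the chain groups are C_0 ≅ Z^7, C_1 ≅ Z^18, C_2 ≅ Z^12.

The boundary map ∂_1: C_1 → C_0 is given by ∂[p,q] = [q] − [p]. For instance
  ∂cd = d − c.
As a 7×18 matrix over Z this has rank 6, with invariant factors (1,1,1,1,1,1).

∂_2: C_2 → C_1 acts by ∂[p,q,r] = [q,r] − [p,r] + [p,q]. For instance
  ∂acd = cd − ad + ac,
  ∂bcg = cg − bg + bc.
The 18×12 boundary matrix has rank 12 and Smith normal form diag(1,1,1,1,1,1,1,1,1,1,1,2).

From H_k ≅ ker(∂_k) / im(∂_{k+1}) we obtain:

  H_0: rank C_0 − rank ∂_1 = 7 − 6 = 1, and the invariant factors of ∂_1 are all 1, so H_0 = Z.
  H_1: rank ker ∂_1 − rank ∂_2 = (18 − 6) − 12 = 0, and ∂_2 has invariant factor 2 > 1, so H_1 = Z/2.
  H_2: rank ker ∂_2 − rank ∂_3 = (12 − 12) − 0 = 0, and there is no ∂_3, so H_2 = 0.

(K is a triangulation of the real projective plane RP^2.)

Hence the Betti numbers are b_0 = 1, b_1 = 0, b_2 = 0.

b_0 = 1, b_1 = 0, b_2 = 0.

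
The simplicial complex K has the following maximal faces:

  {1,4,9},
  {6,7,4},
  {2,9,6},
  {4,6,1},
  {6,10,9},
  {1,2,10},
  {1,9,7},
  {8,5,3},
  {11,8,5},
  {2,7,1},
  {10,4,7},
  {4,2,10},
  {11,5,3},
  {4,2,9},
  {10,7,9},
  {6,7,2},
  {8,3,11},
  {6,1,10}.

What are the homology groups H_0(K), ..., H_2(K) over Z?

H_0 = Z^2,  H_1 = Z^2,  H_2 = Z^2.

Take the total order 1 < 2 < 3 < 4 < 5 < 6 < 7 < 8 < 9 < 10 < 11 on the vertex set. Then K (dimension 2) consists of the simplices:

  0-simplices (11): [1], [2], [3], [4], [5], [6], [7], [8], [9], [10], [11]
  1-simplices (27): (27 of them)
  2-simplices (18): (18 of them)

Hence C_0 ≅ Z^11, C_1 ≅ Z^27, C_2 ≅ Z^18.

∂_1: C_1 → C_0 maps an edge to its endpoints' difference, ∂[p,q] = q − p. For instance
  ∂[4,10] = [10] − [4].
The resulting 11×27 matrix has rank 9, and its Smith normal form has invariant factors (1,1,1,1,1,1,1,1,1).

Boundary ∂_2: C_2 → C_1 acts by ∂[p,q,r] = [q,r] − [p,r] + [p,q]. For instance
  ∂[1,6,10] = [6,10] − [1,10] + [1,6],
  ∂[4,6,7] = [6,7] − [4,7] + [4,6].
This gives a 27×18 integer matrix of rank 16; reducing to Smith normal form yields diagonal entries (1,1,1,1,1,1,1,1,1,1,1,1,1,1,1,1).

Computing H_k = (kernel of ∂_k) / (image of ∂_{k+1}):

  H_0: rank C_0 − rank ∂_1 = 11 − 9 = 2, and the invariant factors of ∂_1 are all 1, so H_0 = Z^2.
  H_1: rank ker ∂_1 − rank ∂_2 = (27 − 9) − 16 = 2, and the invariant factors of ∂_2 are all 1, so H_1 = Z^2.
  H_2: rank ker ∂_2 − rank ∂_3 = (18 − 16) − 0 = 2, and there is no ∂_3, so H_2 = Z^2.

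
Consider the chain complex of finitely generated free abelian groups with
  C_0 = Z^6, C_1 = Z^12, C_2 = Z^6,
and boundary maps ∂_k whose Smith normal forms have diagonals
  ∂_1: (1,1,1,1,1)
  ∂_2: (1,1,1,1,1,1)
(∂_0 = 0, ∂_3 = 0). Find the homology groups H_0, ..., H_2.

H_0 = Z,  H_1 = Z,  H_2 = 0.

H_0: b_0 = 6 − 0 − 5 = 1; torsion from ∂_1 factors > 1: none. So H_0 = Z.
H_1: b_1 = 12 − 5 − 6 = 1; torsion from ∂_2 factors > 1: none. So H_1 = Z.
H_2: b_2 = 6 − 6 − 0 = 0; torsion from ∂_3 factors > 1: none. So H_2 = 0.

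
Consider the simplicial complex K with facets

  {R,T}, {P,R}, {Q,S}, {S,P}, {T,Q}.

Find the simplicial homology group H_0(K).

K has 5 vertices, 5 edges.
rank ∂_0 = 0, rank ∂_1 = 4 ⇒ b_0 = 5 − 0 − 4 = 1; all invariant factors of ∂_1 are 1 so no torsion. So H_0 ≅ Z.

H_0 = Z.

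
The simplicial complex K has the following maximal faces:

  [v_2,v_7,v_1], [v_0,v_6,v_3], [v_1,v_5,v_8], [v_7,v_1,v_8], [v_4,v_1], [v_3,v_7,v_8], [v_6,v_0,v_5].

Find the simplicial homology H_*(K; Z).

H_0 = Z,  H_1 = Z,  H_2 = 0.

Fix the vertex order v_0 < v_1 < v_2 < v_3 < v_4 < v_5 < v_6 < v_7 < v_8 and write every simplex with vertices in increasing order. Then dim K = 2 and the simplices of K are:

  0-simplices (9): [v_0], [v_1], [v_2], [v_3], [v_4], [v_5], [v_6], [v_7], [v_8]
  1-simplices (15): (15 of them)
  2-simplices (6): [v_0,v_3,v_6], [v_0,v_5,v_6], [v_1,v_2,v_7], [v_1,v_5,v_8], [v_1,v_7,v_8], [v_3,v_7,v_8]

Hence C_0 ≅ Z^9, C_1 ≅ Z^15, C_2 ≅ Z^6.

∂_1: C_1 → C_0 maps an edge to its endpoints' difference, ∂[p,q] = q − p. For instance
  ∂[v_3,v_8] = [v_8] − [v_3].
The resulting 9×15 matrix has rank 8, and its Smith normal form has invariant factors (1,1,1,1,1,1,1,1).

∂_2: C_2 → C_1 acts by ∂[p,q,r] = [q,r] − [p,r] + [p,q]. For instance
  ∂[v_1,v_2,v_7] = [v_2,v_7] − [v_1,v_7] + [v_1,v_2],
  ∂[v_0,v_3,v_6] = [v_3,v_6] − [v_0,v_6] + [v_0,v_3].
As a 15×6 matrix over Z this has rank 6, with invariant factors (1,1,1,1,1,1).

From H_k ≅ ker(∂_k) / im(∂_{k+1}) we obtain:

  H_0: rank C_0 − rank ∂_1 = 9 − 8 = 1, and the invariant factors of ∂_1 are all 1, so H_0 ≅ Z.
  H_1: rank ker ∂_1 − rank ∂_2 = (15 − 8) − 6 = 1, and the invariant factors of ∂_2 are all 1, so H_1 ≅ Z.
  H_2: rank ker ∂_2 − rank ∂_3 = (6 − 6) − 0 = 0, and there is no ∂_3, so H_2 ≅ 0.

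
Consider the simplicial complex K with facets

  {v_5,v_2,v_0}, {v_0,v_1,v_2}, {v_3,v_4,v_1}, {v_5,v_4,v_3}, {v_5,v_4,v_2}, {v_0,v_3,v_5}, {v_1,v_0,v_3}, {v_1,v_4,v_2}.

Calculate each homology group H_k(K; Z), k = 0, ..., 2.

Take the total order v_0 < v_1 < v_2 < v_3 < v_4 < v_5 on the vertex set. Then K (dimension 2) consists of the simplices:

  0-simplices (6): [v_0], [v_1], [v_2], [v_3], [v_4], [v_5]
  1-simplices (12): [v_0,v_1], [v_0,v_2], [v_0,v_3], [v_0,v_5], [v_1,v_2], [v_1,v_3], [v_1,v_4], [v_2,v_4], [v_2,v_5], [v_3,v_4], [v_3,v_5], [v_4,v_5]
  2-simplices (8): [v_0,v_1,v_2], [v_0,v_1,v_3], [v_0,v_2,v_5], [v_0,v_3,v_5], [v_1,v_2,v_4], [v_1,v_3,v_4], [v_2,v_4,v_5], [v_3,v_4,v_5]

giving chain groups C_0 ≅ Z^6, C_1 ≅ Z^12, C_2 ≅ Z^8.

Boundary ∂_1: C_1 → C_0 maps an edge to its endpoints' difference, ∂[p,q] = q − p. For instance
  ∂[v_1,v_3] = [v_3] − [v_1].
As a 6×12 matrix over Z this has rank 5, with invariant factors (1,1,1,1,1).

The boundary map ∂_2: C_2 → C_1 maps a triangle to the signed sum of its edges. For instance
  ∂[v_1,v_3,v_4] = [v_3,v_4] − [v_1,v_4] + [v_1,v_3],
  ∂[v_0,v_1,v_2] = [v_1,v_2] − [v_0,v_2] + [v_0,v_1].
The resulting 12×8 matrix has rank 7, and its Smith normal form has invariant factors (1,1,1,1,1,1,1).

Computing H_k = (kernel of ∂_k) / (image of ∂_{k+1}):

  H_0: rank C_0 − rank ∂_1 = 6 − 5 = 1, and the invariant factors of ∂_1 are all 1, so H_0 ≅ Z.
  H_1: rank ker ∂_1 − rank ∂_2 = (12 − 5) − 7 = 0, and the invariant factors of ∂_2 are all 1, so H_1 ≅ 0.
  H_2: rank ker ∂_2 − rank ∂_3 = (8 − 7) − 0 = 1, and there is no ∂_3, so H_2 ≅ Z.

As a check, the Euler characteristic is 6 − 12 + 8 = 2, which agrees with 1 − 0 + 1 = 2.
(K is a triangulation of the 2-sphere S^2.)

H_0 ≅ Z,  H_1 = 0,  H_2 ≅ Z.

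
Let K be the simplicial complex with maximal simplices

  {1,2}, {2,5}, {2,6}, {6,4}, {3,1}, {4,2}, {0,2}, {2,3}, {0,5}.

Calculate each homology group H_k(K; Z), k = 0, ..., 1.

H_0 = Z,  H_1 = Z^3.

K has 7 vertices, 9 edges.
rank ∂_0 = 0, rank ∂_1 = 6 ⇒ b_0 = 7 − 0 − 6 = 1; all invariant factors of ∂_1 are 1 so no torsion. So H_0 = Z.
rank ∂_1 = 6, rank ∂_2 = 0 ⇒ b_1 = 9 − 6 − 0 = 3. So H_1 = Z^3.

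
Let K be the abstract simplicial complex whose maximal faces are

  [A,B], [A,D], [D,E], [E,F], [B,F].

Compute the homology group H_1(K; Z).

H_1 ≅ Z.

Take the total order A < B < D < E < F on the vertex set. Then K (dimension 1) consists of the simplices:

  0-simplices (5): A, B, D, E, F
  1-simplices (5): AB, AD, BF, DE, EF

Hence C_0 ≅ Z^5, C_1 ≅ Z^5.

The boundary map ∂_1: C_1 → C_0 is given by ∂[p,q] = [q] − [p].
The 5×5 boundary matrix has rank 4 and Smith normal form diag(1,1,1,1).

Reading off H_k = ker ∂_k / im ∂_{k+1}:

  H_1: rank ker ∂_1 − rank ∂_2 = (5 − 4) − 0 = 1, and there is no ∂_2, so H_1 ≅ Z.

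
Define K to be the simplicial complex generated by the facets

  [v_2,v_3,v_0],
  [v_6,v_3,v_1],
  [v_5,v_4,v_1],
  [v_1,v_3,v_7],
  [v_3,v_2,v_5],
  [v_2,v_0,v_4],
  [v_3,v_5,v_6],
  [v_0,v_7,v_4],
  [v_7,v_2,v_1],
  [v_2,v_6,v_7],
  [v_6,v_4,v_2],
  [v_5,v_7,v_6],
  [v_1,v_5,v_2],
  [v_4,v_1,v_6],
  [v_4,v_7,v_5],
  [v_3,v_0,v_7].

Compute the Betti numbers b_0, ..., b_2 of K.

K has 8 vertices, 24 edges, 16 triangles.
rank ∂_0 = 0, rank ∂_1 = 7 ⇒ b_0 = 8 − 0 − 7 = 1; all invariant factors of ∂_1 are 1 so no torsion. So H_0 ≅ Z.
rank ∂_1 = 7, rank ∂_2 = 15 ⇒ b_1 = 24 − 7 − 15 = 2; all invariant factors of ∂_2 are 1 so no torsion. So H_1 ≅ Z^2.
rank ∂_2 = 15, rank ∂_3 = 0 ⇒ b_2 = 16 − 15 − 0 = 1. So H_2 ≅ Z.

b_0 = 1, b_1 = 2, b_2 = 1.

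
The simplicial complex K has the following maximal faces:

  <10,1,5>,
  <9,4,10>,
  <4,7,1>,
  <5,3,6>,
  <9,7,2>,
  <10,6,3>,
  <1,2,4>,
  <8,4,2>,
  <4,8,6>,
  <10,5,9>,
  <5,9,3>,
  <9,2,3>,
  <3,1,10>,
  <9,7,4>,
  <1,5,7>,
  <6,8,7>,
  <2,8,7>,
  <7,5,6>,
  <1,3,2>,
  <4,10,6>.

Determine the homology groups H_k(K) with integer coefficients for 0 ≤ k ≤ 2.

H_0 ≅ Z,  H_1 ≅ Z ⊕ Z/2,  H_2 = 0.

Take the total order 1 < 2 < 3 < 4 < 5 < 6 < 7 < 8 < 9 < 10 on the vertex set. Then K (dimension 2) consists of the simplices:

  0-simplices (10): [1], [2], [3], [4], [5], [6], [7], [8], [9], [10]
  1-simplices (30): (30 of them)
  2-simplices (20): (20 of them)

Hence C_0 ≅ Z^10, C_1 ≅ Z^30, C_2 ≅ Z^20.

The boundary map ∂_1: C_1 → C_0 maps an edge to its endpoints' difference, ∂[p,q] = q − p.
The 10×30 boundary matrix has rank 9 and Smith normal form diag(1,1,1,1,1,1,1,1,1).

Boundary ∂_2: C_2 → C_1 acts by ∂[p,q,r] = [q,r] − [p,r] + [p,q]. For instance
  ∂[1,2,4] = [2,4] − [1,4] + [1,2],
  ∂[2,3,9] = [3,9] − [2,9] + [2,3].
As a 30×20 matrix over Z this has rank 20, with invariant factors (1,1,1,1,1,1,1,1,1,1,1,1,1,1,1,1,1,1,1,2).

Reading off H_k = ker ∂_k / im ∂_{k+1}:

  H_0: rank C_0 − rank ∂_1 = 10 − 9 = 1, and the invariant factors of ∂_1 are all 1, so H_0 = Z.
  H_1: rank ker ∂_1 − rank ∂_2 = (30 − 9) − 20 = 1, and ∂_2 has invariant factor 2 > 1, so H_1 = Z ⊕ Z/2.
  H_2: rank ker ∂_2 − rank ∂_3 = (20 − 20) − 0 = 0, and there is no ∂_3, so H_2 = 0.

As a check, the Euler characteristic is 10 − 30 + 20 = 0, which agrees with 1 − 1 + 0 = 0.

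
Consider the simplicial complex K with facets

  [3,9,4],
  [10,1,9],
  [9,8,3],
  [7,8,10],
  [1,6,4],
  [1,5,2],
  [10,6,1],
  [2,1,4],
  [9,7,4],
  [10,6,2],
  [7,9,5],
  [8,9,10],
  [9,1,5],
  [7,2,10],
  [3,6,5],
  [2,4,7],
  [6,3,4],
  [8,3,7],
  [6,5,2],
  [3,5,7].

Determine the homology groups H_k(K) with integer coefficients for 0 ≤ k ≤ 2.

Take the total order 1 < 2 < 3 < 4 < 5 < 6 < 7 < 8 < 9 < 10 on the vertex set. Then K (dimension 2) consists of the simplices:

  0-simplices (10): [1], [2], [3], [4], [5], [6], [7], [8], [9], [10]
  1-simplices (30): (30 of them)
  2-simplices (20): (20 of them)

Hence C_0 ≅ Z^10, C_1 ≅ Z^30, C_2 ≅ Z^20.

The boundary map ∂_1: C_1 → C_0 is given by ∂[p,q] = [q] − [p]. For instance
  ∂[6,10] = [10] − [6].
The resulting 10×30 matrix has rank 9, and its Smith normal form has invariant factors (1,1,1,1,1,1,1,1,1).

Boundary ∂_2: C_2 → C_1 maps a triangle to the signed sum of its edges. For instance
  ∂[2,4,7] = [4,7] − [2,7] + [2,4],
  ∂[2,6,10] = [6,10] − [2,10] + [2,6].
The resulting 30×20 matrix has rank 20, and its Smith normal form has invariant factors (1,1,1,1,1,1,1,1,1,1,1,1,1,1,1,1,1,1,1,2).

Now H_k = ker ∂_k / im ∂_{k+1}, so:

  H_0: rank C_0 − rank ∂_1 = 10 − 9 = 1, and the invariant factors of ∂_1 are all 1, so H_0 ≅ Z.
  H_1: rank ker ∂_1 − rank ∂_2 = (30 − 9) − 20 = 1, and ∂_2 has invariant factor 2 > 1, so H_1 ≅ Z ⊕ Z/2.
  H_2: rank ker ∂_2 − rank ∂_3 = (20 − 20) − 0 = 0, and there is no ∂_3, so H_2 ≅ 0.

H_0 = Z,  H_1 = Z ⊕ Z/2,  H_2 = 0.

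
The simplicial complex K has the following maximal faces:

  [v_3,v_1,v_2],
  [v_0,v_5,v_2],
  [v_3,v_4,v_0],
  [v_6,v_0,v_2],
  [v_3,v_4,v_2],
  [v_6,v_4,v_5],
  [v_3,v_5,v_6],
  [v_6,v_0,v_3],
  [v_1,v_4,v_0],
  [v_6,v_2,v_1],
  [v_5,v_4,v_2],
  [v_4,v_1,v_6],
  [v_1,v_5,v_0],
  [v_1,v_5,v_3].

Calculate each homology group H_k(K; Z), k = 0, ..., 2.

H_0 = Z,  H_1 = Z^2,  H_2 = Z.

K has 7 vertices, 21 edges, 14 triangles.
rank ∂_0 = 0, rank ∂_1 = 6 ⇒ b_0 = 7 − 0 − 6 = 1; all invariant factors of ∂_1 are 1 so no torsion. So H_0 ≅ Z.
rank ∂_1 = 6, rank ∂_2 = 13 ⇒ b_1 = 21 − 6 − 13 = 2; all invariant factors of ∂_2 are 1 so no torsion. So H_1 ≅ Z^2.
rank ∂_2 = 13, rank ∂_3 = 0 ⇒ b_2 = 14 − 13 − 0 = 1. So H_2 ≅ Z.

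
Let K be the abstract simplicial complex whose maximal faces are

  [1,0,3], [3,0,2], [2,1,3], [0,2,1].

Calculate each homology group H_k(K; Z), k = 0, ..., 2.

H_0 ≅ Z,  H_1 = 0,  H_2 ≅ Z.

Order the vertices as 0 < 1 < 2 < 3. Listing each simplex with vertices in this order, K has dimension 2 with simplices:

  0-simplices (4): [0], [1], [2], [3]
  1-simplices (6): [0,1], [0,2], [0,3], [1,2], [1,3], [2,3]
  2-simplices (4): [0,1,2], [0,1,3], [0,2,3], [1,2,3]

so the chain groups are C_0 ≅ Z^4, C_1 ≅ Z^6, C_2 ≅ Z^4.

∂_1: C_1 → C_0 maps an edge to its endpoints' difference, ∂[p,q] = q − p.
This gives a 4×6 integer matrix of rank 3; reducing to Smith normal form yields diagonal entries (1,1,1).

Boundary ∂_2: C_2 → C_1 maps a triangle to the signed sum of its edges. For instance
  ∂[0,2,3] = [2,3] − [0,3] + [0,2],
  ∂[0,1,3] = [1,3] − [0,3] + [0,1].
The 6×4 boundary matrix has rank 3 and Smith normal form diag(1,1,1).

From H_k ≅ ker(∂_k) / im(∂_{k+1}) we obtain:

  H_0: rank C_0 − rank ∂_1 = 4 − 3 = 1, and the invariant factors of ∂_1 are all 1, so H_0 = Z.
  H_1: rank ker ∂_1 − rank ∂_2 = (6 − 3) − 3 = 0, and the invariant factors of ∂_2 are all 1, so H_1 = 0.
  H_2: rank ker ∂_2 − rank ∂_3 = (4 − 3) − 0 = 1, and there is no ∂_3, so H_2 = Z.

As a check, the Euler characteristic is 4 − 6 + 4 = 2, which agrees with 1 − 0 + 1 = 2.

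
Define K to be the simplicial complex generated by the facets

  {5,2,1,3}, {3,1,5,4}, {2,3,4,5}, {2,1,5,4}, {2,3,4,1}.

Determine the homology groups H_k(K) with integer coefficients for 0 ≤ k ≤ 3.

Take the total order 1 < 2 < 3 < 4 < 5 on the vertex set. Then K (dimension 3) consists of the simplices:

  0-simplices (5): [1], [2], [3], [4], [5]
  1-simplices (10): [1,2], [1,3], [1,4], [1,5], [2,3], [2,4], [2,5], [3,4], [3,5], [4,5]
  2-simplices (10): [1,2,3], [1,2,4], [1,2,5], [1,3,4], [1,3,5], [1,4,5], [2,3,4], [2,3,5], [2,4,5], [3,4,5]
  3-simplices (5): [1,2,3,4], [1,2,3,5], [1,2,4,5], [1,3,4,5], [2,3,4,5]

so the chain groups are C_0 ≅ Z^5, C_1 ≅ Z^10, C_2 ≅ Z^10, C_3 ≅ Z^5.

∂_1: C_1 → C_0 sends each edge [p,q] (with p < q) to q − p.
This gives a 5×10 integer matrix of rank 4; reducing to Smith normal form yields diagonal entries (1,1,1,1).

Boundary ∂_2: C_2 → C_1 sends each 2-simplex [p,q,r] to [q,r] − [p,r] + [p,q]. For instance
  ∂[2,3,5] = [3,5] − [2,5] + [2,3],
  ∂[1,3,4] = [3,4] − [1,4] + [1,3].
The 10×10 boundary matrix has rank 6 and Smith normal form diag(1,1,1,1,1,1).

The boundary map ∂_3: C_3 → C_2 sends each 3-simplex σ to the alternating sum Σ_i (−1)^i (σ with its i-th vertex removed). For instance
  ∂[1,2,3,4] = [2,3,4] − [1,3,4] + [1,2,4] − [1,2,3],
  ∂[1,3,4,5] = [3,4,5] − [1,4,5] + [1,3,5] − [1,3,4].
As a 10×5 matrix over Z this has rank 4, with invariant factors (1,1,1,1).

Computing H_k = (kernel of ∂_k) / (image of ∂_{k+1}):

  H_0: rank C_0 − rank ∂_1 = 5 − 4 = 1, and the invariant factors of ∂_1 are all 1, so H_0 ≅ Z.
  H_1: rank ker ∂_1 − rank ∂_2 = (10 − 4) − 6 = 0, and the invariant factors of ∂_2 are all 1, so H_1 ≅ 0.
  H_2: rank ker ∂_2 − rank ∂_3 = (10 − 6) − 4 = 0, and the invariant factors of ∂_3 are all 1, so H_2 ≅ 0.
  H_3: rank ker ∂_3 − rank ∂_4 = (5 − 4) − 0 = 1, and there is no ∂_4, so H_3 ≅ Z.

As a check, the Euler characteristic is 5 − 10 + 10 − 5 = 0, which agrees with 1 − 0 + 0 − 1 = 0.

H_0 = Z,  H_1 = 0,  H_2 = 0,  H_3 = Z.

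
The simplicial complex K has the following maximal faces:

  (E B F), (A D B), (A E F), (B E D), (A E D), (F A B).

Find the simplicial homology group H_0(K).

H_0 ≅ Z.

Order the vertices as A < B < D < E < F. Listing each simplex with vertices in this order, K has dimension 2 with simplices:

  0-simplices (5): A, B, D, E, F
  1-simplices (9): AB, AD, AE, AF, BD, BE, BF, DE, EF
  2-simplices (6): ABD, ABF, ADE, AEF, BDE, BEF

giving chain groups C_0 ≅ Z^5, C_1 ≅ Z^9, C_2 ≅ Z^6.

The boundary map ∂_1: C_1 → C_0 sends each edge [p,q] (with p < q) to q − p. For instance
  ∂BE = E − B.
As a 5×9 matrix over Z this has rank 4, with invariant factors (1,1,1,1).

∂_2: C_2 → C_1 acts by ∂[p,q,r] = [q,r] − [p,r] + [p,q]. For instance
  ∂AEF = EF − AF + AE,
  ∂BDE = DE − BE + BD.
The resulting 9×6 matrix has rank 5, and its Smith normal form has invariant factors (1,1,1,1,1).

Now H_k = ker ∂_k / im ∂_{k+1}, so:

  H_0: rank C_0 − rank ∂_1 = 5 − 4 = 1, and the invariant factors of ∂_1 are all 1, so H_0 = Z.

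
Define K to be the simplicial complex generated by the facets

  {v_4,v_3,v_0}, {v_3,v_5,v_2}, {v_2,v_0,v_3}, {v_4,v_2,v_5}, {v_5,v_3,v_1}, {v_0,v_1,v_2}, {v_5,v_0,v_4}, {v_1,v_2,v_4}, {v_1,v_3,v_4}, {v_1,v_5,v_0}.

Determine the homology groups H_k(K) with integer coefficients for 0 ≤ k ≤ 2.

H_0 ≅ Z,  H_1 ≅ Z/2,  H_2 = 0.

Take the total order v_0 < v_1 < v_2 < v_3 < v_4 < v_5 on the vertex set. Then K (dimension 2) consists of the simplices:

  0-simplices (6): [v_0], [v_1], [v_2], [v_3], [v_4], [v_5]
  1-simplices (15): (15 of them)
  2-simplices (10): [v_0,v_1,v_2], [v_0,v_1,v_5], [v_0,v_2,v_3], [v_0,v_3,v_4], [v_0,v_4,v_5], [v_1,v_2,v_4], [v_1,v_3,v_4], [v_1,v_3,v_5], [v_2,v_3,v_5], [v_2,v_4,v_5]

Hence C_0 ≅ Z^6, C_1 ≅ Z^15, C_2 ≅ Z^10.

Boundary ∂_1: C_1 → C_0 maps an edge to its endpoints' difference, ∂[p,q] = q − p. For instance
  ∂[v_4,v_5] = [v_5] − [v_4].
As a 6×15 matrix over Z this has rank 5, with invariant factors (1,1,1,1,1).

The boundary map ∂_2: C_2 → C_1 maps a triangle to the signed sum of its edges. For instance
  ∂[v_1,v_3,v_4] = [v_3,v_4] − [v_1,v_4] + [v_1,v_3],
  ∂[v_2,v_4,v_5] = [v_4,v_5] − [v_2,v_5] + [v_2,v_4].
This gives a 15×10 integer matrix of rank 10; reducing to Smith normal form yields diagonal entries (1,1,1,1,1,1,1,1,1,2).

From H_k ≅ ker(∂_k) / im(∂_{k+1}) we obtain:

  H_0: rank C_0 − rank ∂_1 = 6 − 5 = 1, and the invariant factors of ∂_1 are all 1, so H_0 = Z.
  H_1: rank ker ∂_1 − rank ∂_2 = (15 − 5) − 10 = 0, and ∂_2 has invariant factor 2 > 1, so H_1 = Z/2.
  H_2: rank ker ∂_2 − rank ∂_3 = (10 − 10) − 0 = 0, and there is no ∂_3, so H_2 = 0.

(K is a triangulation of the real projective plane RP^2.)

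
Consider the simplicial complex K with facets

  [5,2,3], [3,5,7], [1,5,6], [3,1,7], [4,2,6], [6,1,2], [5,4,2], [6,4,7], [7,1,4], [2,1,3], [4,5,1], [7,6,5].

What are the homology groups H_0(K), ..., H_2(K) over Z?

We work with the vertex ordering 1 < 2 < 3 < 4 < 5 < 6 < 7. The simplices of K, each written with vertices in increasing order, are:

  0-simplices (7): [1], [2], [3], [4], [5], [6], [7]
  1-simplices (18): [1,2], [1,3], [1,4], [1,5], [1,6], [1,7], [2,3], [2,4], [2,5], [2,6], [3,5], [3,7], [4,5], [4,6], [4,7], [5,6], [5,7], [6,7]
  2-simplices (12): [1,2,3], [1,2,6], [1,3,7], [1,4,5], [1,4,7], [1,5,6], [2,3,5], [2,4,5], [2,4,6], [3,5,7], [4,6,7], [5,6,7]

giving chain groups C_0 ≅ Z^7, C_1 ≅ Z^18, C_2 ≅ Z^12.

∂_1: C_1 → C_0 sends each edge [p,q] (with p < q) to q − p. For instance
  ∂[3,7] = [7] − [3].
This gives a 7×18 integer matrix of rank 6; reducing to Smith normal form yields diagonal entries (1,1,1,1,1,1).

∂_2: C_2 → C_1 sends each 2-simplex [p,q,r] to [q,r] − [p,r] + [p,q]. For instance
  ∂[2,4,6] = [4,6] − [2,6] + [2,4],
  ∂[3,5,7] = [5,7] − [3,7] + [3,5].
As a 18×12 matrix over Z this has rank 12, with invariant factors (1,1,1,1,1,1,1,1,1,1,1,2).

Reading off H_k = ker ∂_k / im ∂_{k+1}:

  H_0: rank C_0 − rank ∂_1 = 7 − 6 = 1, and the invariant factors of ∂_1 are all 1, so H_0 = Z.
  H_1: rank ker ∂_1 − rank ∂_2 = (18 − 6) − 12 = 0, and ∂_2 has invariant factor 2 > 1, so H_1 = Z_2.
  H_2: rank ker ∂_2 − rank ∂_3 = (12 − 12) − 0 = 0, and there is no ∂_3, so H_2 = 0.

H_0 = Z,  H_1 = Z_2,  H_2 = 0.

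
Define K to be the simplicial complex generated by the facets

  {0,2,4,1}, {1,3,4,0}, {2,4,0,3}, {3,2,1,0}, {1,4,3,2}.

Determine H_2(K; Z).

H_2 ≅ 0.

Take the total order 0 < 1 < 2 < 3 < 4 on the vertex set. Then K (dimension 3) consists of the simplices:

  0-simplices (5): [0], [1], [2], [3], [4]
  1-simplices (10): [0,1], [0,2], [0,3], [0,4], [1,2], [1,3], [1,4], [2,3], [2,4], [3,4]
  2-simplices (10): [0,1,2], [0,1,3], [0,1,4], [0,2,3], [0,2,4], [0,3,4], [1,2,3], [1,2,4], [1,3,4], [2,3,4]
  3-simplices (5): [0,1,2,3], [0,1,2,4], [0,1,3,4], [0,2,3,4], [1,2,3,4]

so the chain groups are C_0 ≅ Z^5, C_1 ≅ Z^10, C_2 ≅ Z^10, C_3 ≅ Z^5.

Boundary ∂_1: C_1 → C_0 sends each edge [p,q] (with p < q) to q − p. For instance
  ∂[1,3] = [3] − [1].
The 5×10 boundary matrix has rank 4 and Smith normal form diag(1,1,1,1).

Boundary ∂_2: C_2 → C_1 sends each 2-simplex [p,q,r] to [q,r] − [p,r] + [p,q]. For instance
  ∂[2,3,4] = [3,4] − [2,4] + [2,3],
  ∂[0,2,3] = [2,3] − [0,3] + [0,2].
This gives a 10×10 integer matrix of rank 6; reducing to Smith normal form yields diagonal entries (1,1,1,1,1,1).

The boundary map ∂_3: C_3 → C_2 sends each 3-simplex σ to the alternating sum Σ_i (−1)^i (σ with its i-th vertex removed). For instance
  ∂[0,2,3,4] = [2,3,4] − [0,3,4] + [0,2,4] − [0,2,3],
  ∂[0,1,2,4] = [1,2,4] − [0,2,4] + [0,1,4] − [0,1,2].
The resulting 10×5 matrix has rank 4, and its Smith normal form has invariant factors (1,1,1,1).

Reading off H_k = ker ∂_k / im ∂_{k+1}:

  H_2: rank ker ∂_2 − rank ∂_3 = (10 − 6) − 4 = 0, and the invariant factors of ∂_3 are all 1, so H_2 ≅ 0.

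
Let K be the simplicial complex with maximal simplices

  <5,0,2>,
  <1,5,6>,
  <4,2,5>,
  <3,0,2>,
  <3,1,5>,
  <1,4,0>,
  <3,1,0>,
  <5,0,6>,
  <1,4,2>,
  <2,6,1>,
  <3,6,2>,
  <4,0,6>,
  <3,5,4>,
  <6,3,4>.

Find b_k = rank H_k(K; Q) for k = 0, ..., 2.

We work with the vertex ordering 0 < 1 < 2 < 3 < 4 < 5 < 6. The simplices of K, each written with vertices in increasing order, are:

  0-simplices (7): [0], [1], [2], [3], [4], [5], [6]
  1-simplices (21): [0,1], [0,2], [0,3], [0,4], [0,5], [0,6], [1,2], [1,3], [1,4], [1,5], [1,6], [2,3], [2,4], [2,5], [2,6], [3,4], [3,5], [3,6], [4,5], [4,6], [5,6]
  2-simplices (14): [0,1,3], [0,1,4], [0,2,3], [0,2,5], [0,4,6], [0,5,6], [1,2,4], [1,2,6], [1,3,5], [1,5,6], [2,3,6], [2,4,5], [3,4,5], [3,4,6]

so the chain groups are C_0 ≅ Z^7, C_1 ≅ Z^21, C_2 ≅ Z^14.

Boundary ∂_1: C_1 → C_0 sends each edge [p,q] (with p < q) to q − p. For instance
  ∂[1,5] = [5] − [1].
The resulting 7×21 matrix has rank 6, and its Smith normal form has invariant factors (1,1,1,1,1,1).

Boundary ∂_2: C_2 → C_1 acts by ∂[p,q,r] = [q,r] − [p,r] + [p,q]. For instance
  ∂[0,5,6] = [5,6] − [0,6] + [0,5],
  ∂[2,4,5] = [4,5] − [2,5] + [2,4].
The 21×14 boundary matrix has rank 13 and Smith normal form diag(1,1,1,1,1,1,1,1,1,1,1,1,1).

Computing H_k = (kernel of ∂_k) / (image of ∂_{k+1}):

  H_0: rank C_0 − rank ∂_1 = 7 − 6 = 1, and the invariant factors of ∂_1 are all 1, so H_0 = Z.
  H_1: rank ker ∂_1 − rank ∂_2 = (21 − 6) − 13 = 2, and the invariant factors of ∂_2 are all 1, so H_1 = Z^2.
  H_2: rank ker ∂_2 − rank ∂_3 = (14 − 13) − 0 = 1, and there is no ∂_3, so H_2 = Z.

As a check, the Euler characteristic is 7 − 21 + 14 = 0, which agrees with 1 − 2 + 1 = 0.

Hence the Betti numbers are b_0 = 1, b_1 = 2, b_2 = 1.

b_0 = 1, b_1 = 2, b_2 = 1.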